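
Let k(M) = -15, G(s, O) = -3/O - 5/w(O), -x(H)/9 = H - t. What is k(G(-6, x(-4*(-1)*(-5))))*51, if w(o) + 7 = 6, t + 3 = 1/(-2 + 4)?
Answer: -765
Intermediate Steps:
t = -5/2 (t = -3 + 1/(-2 + 4) = -3 + 1/2 = -3 + ½ = -5/2 ≈ -2.5000)
w(o) = -1 (w(o) = -7 + 6 = -1)
x(H) = -45/2 - 9*H (x(H) = -9*(H - 1*(-5/2)) = -9*(H + 5/2) = -9*(5/2 + H) = -45/2 - 9*H)
G(s, O) = 5 - 3/O (G(s, O) = -3/O - 5/(-1) = -3/O - 5*(-1) = -3/O + 5 = 5 - 3/O)
k(G(-6, x(-4*(-1)*(-5))))*51 = -15*51 = -765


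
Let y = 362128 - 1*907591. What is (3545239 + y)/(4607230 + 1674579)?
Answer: 2999776/6281809 ≈ 0.47753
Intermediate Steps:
y = -545463 (y = 362128 - 907591 = -545463)
(3545239 + y)/(4607230 + 1674579) = (3545239 - 545463)/(4607230 + 1674579) = 2999776/6281809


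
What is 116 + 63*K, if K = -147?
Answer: -9145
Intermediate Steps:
116 + 63*K = 116 + 63*(-147) = 116 - 9261 = -9145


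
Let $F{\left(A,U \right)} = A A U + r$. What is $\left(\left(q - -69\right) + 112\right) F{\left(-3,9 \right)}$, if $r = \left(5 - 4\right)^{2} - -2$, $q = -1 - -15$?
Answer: $16380$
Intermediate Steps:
$q = 14$ ($q = -1 + 15 = 14$)
$r = 3$ ($r = 1^{2} + 2 = 1 + 2 = 3$)
$F{\left(A,U \right)} = 3 + U A^{2}$ ($F{\left(A,U \right)} = A A U + 3 = A^{2} U + 3 = U A^{2} + 3 = 3 + U A^{2}$)
$\left(\left(q - -69\right) + 112\right) F{\left(-3,9 \right)} = \left(\left(14 - -69\right) + 112\right) \left(3 + 9 \left(-3\right)^{2}\right) = \left(\left(14 + 69\right) + 112\right) \left(3 + 9 \cdot 9\right) = \left(83 + 112\right) \left(3 + 81\right) = 195 \cdot 84 = 16380$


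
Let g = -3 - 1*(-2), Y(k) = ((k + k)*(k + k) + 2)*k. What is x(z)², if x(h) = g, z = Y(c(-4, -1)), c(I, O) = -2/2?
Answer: 1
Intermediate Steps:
c(I, O) = -1 (c(I, O) = -2*½ = -1)
Y(k) = k*(2 + 4*k²) (Y(k) = ((2*k)*(2*k) + 2)*k = (4*k² + 2)*k = (2 + 4*k²)*k = k*(2 + 4*k²))
g = -1 (g = -3 + 2 = -1)
z = -6 (z = 2*(-1) + 4*(-1)³ = -2 + 4*(-1) = -2 - 4 = -6)
x(h) = -1
x(z)² = (-1)² = 1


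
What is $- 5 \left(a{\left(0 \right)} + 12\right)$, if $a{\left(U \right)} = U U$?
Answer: $-60$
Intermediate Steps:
$a{\left(U \right)} = U^{2}$
$- 5 \left(a{\left(0 \right)} + 12\right) = - 5 \left(0^{2} + 12\right) = - 5 \left(0 + 12\right) = \left(-5\right) 12 = -60$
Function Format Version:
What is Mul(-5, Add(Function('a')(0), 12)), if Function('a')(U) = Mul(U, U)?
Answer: -60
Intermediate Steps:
Function('a')(U) = Pow(U, 2)
Mul(-5, Add(Function('a')(0), 12)) = Mul(-5, Add(Pow(0, 2), 12)) = Mul(-5, Add(0, 12)) = Mul(-5, 12) = -60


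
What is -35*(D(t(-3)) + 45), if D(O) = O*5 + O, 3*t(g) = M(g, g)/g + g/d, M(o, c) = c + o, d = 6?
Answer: -1680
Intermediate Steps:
t(g) = ⅔ + g/18 (t(g) = ((g + g)/g + g/6)/3 = ((2*g)/g + g*(⅙))/3 = (2 + g/6)/3 = ⅔ + g/18)
D(O) = 6*O (D(O) = 5*O + O = 6*O)
-35*(D(t(-3)) + 45) = -35*(6*(⅔ + (1/18)*(-3)) + 45) = -35*(6*(⅔ - ⅙) + 45) = -35*(6*(½) + 45) = -35*(3 + 45) = -35*48 = -1680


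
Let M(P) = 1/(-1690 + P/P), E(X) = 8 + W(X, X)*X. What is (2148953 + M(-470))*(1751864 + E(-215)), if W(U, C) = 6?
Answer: 6353880244500512/1689 ≈ 3.7619e+12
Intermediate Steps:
E(X) = 8 + 6*X
M(P) = -1/1689 (M(P) = 1/(-1690 + 1) = 1/(-1689) = -1/1689)
(2148953 + M(-470))*(1751864 + E(-215)) = (2148953 - 1/1689)*(1751864 + (8 + 6*(-215))) = 3629581616*(1751864 + (8 - 1290))/1689 = 3629581616*(1751864 - 1282)/1689 = (3629581616/1689)*1750582 = 6353880244500512/1689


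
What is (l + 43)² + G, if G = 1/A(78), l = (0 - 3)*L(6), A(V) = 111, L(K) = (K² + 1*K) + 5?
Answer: 1066045/111 ≈ 9604.0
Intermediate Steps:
L(K) = 5 + K + K² (L(K) = (K² + K) + 5 = (K + K²) + 5 = 5 + K + K²)
l = -141 (l = (0 - 3)*(5 + 6 + 6²) = -3*(5 + 6 + 36) = -3*47 = -141)
G = 1/111 ≈ 0.0090090
(l + 43)² + G = (-141 + 43)² + 1/111 = (-98)² + 1/111 = 9604 + 1/111 = 1066045/111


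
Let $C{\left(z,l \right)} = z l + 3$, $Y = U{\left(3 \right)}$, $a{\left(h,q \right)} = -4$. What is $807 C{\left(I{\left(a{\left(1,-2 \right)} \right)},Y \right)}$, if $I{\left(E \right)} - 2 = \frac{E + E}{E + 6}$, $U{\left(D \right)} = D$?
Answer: $-2421$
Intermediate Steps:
$I{\left(E \right)} = 2 + \frac{2 E}{6 + E}$ ($I{\left(E \right)} = 2 + \frac{E + E}{E + 6} = 2 + \frac{2 E}{6 + E}$)
$Y = 3$
$C{\left(z,l \right)} = 3 + l z$ ($C{\left(z,l \right)} = l z + 3 = 3 + l z$)
$807 C{\left(I{\left(a{\left(1,-2 \right)} \right)},Y \right)} = 807 \left(3 + 3 \frac{4 \left(3 - 4\right)}{6 - 4}\right) = 807 \left(3 + 3 \cdot 4 \cdot \frac{1}{2} \left(-1\right)\right) = 807 \left(3 + 3 \left(-2\right)\right) = 807 \left(3 - 6\right) = 807 \left(-3\right) = -2421$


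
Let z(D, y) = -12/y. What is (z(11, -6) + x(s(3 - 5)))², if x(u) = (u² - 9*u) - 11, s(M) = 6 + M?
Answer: 841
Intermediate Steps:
x(u) = -11 + u² - 9*u
(z(11, -6) + x(s(3 - 5)))² = (-12/(-6) + (-11 + (6 + (3 - 5))² - 9*(6 + (3 - 5))))² = (-12*(-⅙) + (-11 + (6 - 2)² - 9*(6 - 2)))² = (2 + (-11 + 4² - 9*4))² = (2 + (-11 + 16 - 36))² = (2 - 31)² = (-29)² = 841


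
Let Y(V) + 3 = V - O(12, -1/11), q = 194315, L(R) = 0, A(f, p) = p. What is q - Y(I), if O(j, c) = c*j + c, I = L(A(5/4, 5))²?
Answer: 2137485/11 ≈ 1.9432e+5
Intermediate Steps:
I = 0 (I = 0² = 0)
O(j, c) = c + c*j
Y(V) = -20/11 + V (Y(V) = -3 + (V - (-1/11)*(1 + 12)) = -3 + (V - (-1*1/11)*13) = -3 + (V - (-1)*13/11) = -3 + (V - 1*(-13/11)) = -3 + (V + 13/11) = -3 + (13/11 + V) = -20/11 + V)
q - Y(I) = 194315 - (-20/11 + 0) = 194315 - 1*(-20/11) = 194315 + 20/11 = 2137485/11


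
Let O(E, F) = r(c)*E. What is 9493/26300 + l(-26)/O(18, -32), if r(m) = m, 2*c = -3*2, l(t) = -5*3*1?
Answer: 151187/236700 ≈ 0.63873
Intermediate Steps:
l(t) = -15 (l(t) = -15*1 = -15)
c = -3 (c = (-3*2)/2 = (½)*(-6) = -3)
O(E, F) = -3*E
9493/26300 + l(-26)/O(18, -32) = 9493/26300 - 15/((-3*18)) = 9493*(1/26300) - 15/(-54) = 9493/26300 - 15*(-1/54) = 9493/26300 + 5/18 = 151187/236700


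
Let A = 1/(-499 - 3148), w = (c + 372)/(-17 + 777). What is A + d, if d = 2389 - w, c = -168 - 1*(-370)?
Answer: 3309772471/1385860 ≈ 2388.2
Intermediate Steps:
c = 202 (c = -168 + 370 = 202)
w = 287/380 (w = (202 + 372)/(-17 + 777) = 574/760 = 574*(1/760) = 287/380 ≈ 0.75526)
d = 907533/380 (d = 2389 - 1*287/380 = 2389 - 287/380 = 907533/380 ≈ 2388.2)
A = -1/3647 (A = 1/(-3647) = -1/3647 ≈ -0.00027420)
A + d = -1/3647 + 907533/380 = 3309772471/1385860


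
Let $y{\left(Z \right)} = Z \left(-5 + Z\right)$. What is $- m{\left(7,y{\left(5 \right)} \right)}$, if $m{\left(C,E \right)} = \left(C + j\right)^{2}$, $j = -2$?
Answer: $-25$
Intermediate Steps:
$m{\left(C,E \right)} = \left(-2 + C\right)^{2}$ ($m{\left(C,E \right)} = \left(C - 2\right)^{2} = \left(-2 + C\right)^{2}$)
$- m{\left(7,y{\left(5 \right)} \right)} = - \left(-2 + 7\right)^{2} = - 5^{2} = \left(-1\right) 25 = -25$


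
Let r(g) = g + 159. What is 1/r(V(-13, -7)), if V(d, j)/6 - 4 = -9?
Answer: 1/129 ≈ 0.0077519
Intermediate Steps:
V(d, j) = -30 (V(d, j) = 24 + 6*(-9) = 24 - 54 = -30)
r(g) = 159 + g
1/r(V(-13, -7)) = 1/(159 - 30) = 1/129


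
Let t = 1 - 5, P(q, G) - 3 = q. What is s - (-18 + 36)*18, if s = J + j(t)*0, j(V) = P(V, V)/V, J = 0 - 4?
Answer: -328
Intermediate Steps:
P(q, G) = 3 + q
J = -4
t = -4
j(V) = (3 + V)/V
s = -4 (s = -4 + ((3 - 4)/(-4))*0 = -4 - ¼*(-1)*0 = -4 + (¼)*0 = -4 + 0 = -4)
s - (-18 + 36)*18 = -4 - (-18 + 36)*18 = -4 - 18*18 = -4 - 1*324 = -4 - 324 = -328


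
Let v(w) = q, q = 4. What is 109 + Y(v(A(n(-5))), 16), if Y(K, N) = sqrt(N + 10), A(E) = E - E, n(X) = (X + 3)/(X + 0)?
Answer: 109 + sqrt(26) ≈ 114.10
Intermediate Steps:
n(X) = (3 + X)/X
A(E) = 0
v(w) = 4
Y(K, N) = sqrt(10 + N)
109 + Y(v(A(n(-5))), 16) = 109 + sqrt(10 + 16) = 109 + sqrt(26)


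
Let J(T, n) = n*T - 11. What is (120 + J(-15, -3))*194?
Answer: 29876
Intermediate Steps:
J(T, n) = -11 + T*n (J(T, n) = T*n - 11 = -11 + T*n)
(120 + J(-15, -3))*194 = (120 + (-11 - 15*(-3)))*194 = (120 + (-11 + 45))*194 = (120 + 34)*194 = 154*194 = 29876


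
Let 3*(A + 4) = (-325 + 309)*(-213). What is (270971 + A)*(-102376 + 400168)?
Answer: 81030096576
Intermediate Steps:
A = 1132 (A = -4 + ((-325 + 309)*(-213))/3 = -4 + (-16*(-213))/3 = -4 + (⅓)*3408 = -4 + 1136 = 1132)
(270971 + A)*(-102376 + 400168) = (270971 + 1132)*(-102376 + 400168) = 272103*297792 = 81030096576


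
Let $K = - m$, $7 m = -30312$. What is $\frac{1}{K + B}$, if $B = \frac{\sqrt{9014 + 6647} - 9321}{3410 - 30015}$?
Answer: $\frac{30040301712729}{130093613909291332} + \frac{260729 \sqrt{15661}}{130093613909291332} \approx 0.00023091$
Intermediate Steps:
$m = - \frac{30312}{7}$ ($m = \frac{1}{7} \left(-30312\right) = - \frac{30312}{7} \approx -4330.3$)
$B = \frac{9321}{26605} - \frac{\sqrt{15661}}{26605}$ ($B = \frac{\sqrt{15661} - 9321}{-26605} = \left(-9321 + \sqrt{15661}\right) \left(- \frac{1}{26605}\right) = \frac{9321}{26605} - \frac{\sqrt{15661}}{26605} \approx 0.34564$)
$K = \frac{30312}{7}$ ($K = \left(-1\right) \left(- \frac{30312}{7}\right) = \frac{30312}{7} \approx 4330.3$)
$\frac{1}{K + B} = \frac{1}{\frac{30312}{7} + \left(\frac{9321}{26605} - \frac{\sqrt{15661}}{26605}\right)} = \frac{1}{\frac{806516007}{186235} - \frac{\sqrt{15661}}{26605}}$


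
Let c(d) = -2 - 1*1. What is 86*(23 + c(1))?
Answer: 1720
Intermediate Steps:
c(d) = -3 (c(d) = -2 - 1 = -3)
86*(23 + c(1)) = 86*(23 - 3) = 86*20 = 1720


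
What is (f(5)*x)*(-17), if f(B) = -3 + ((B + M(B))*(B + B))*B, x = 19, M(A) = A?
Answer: -160531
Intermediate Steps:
f(B) = -3 + 4*B³ (f(B) = -3 + ((B + B)*(B + B))*B = -3 + ((2*B)*(2*B))*B = -3 + (4*B²)*B = -3 + 4*B³)
(f(5)*x)*(-17) = ((-3 + 4*5³)*19)*(-17) = ((-3 + 4*125)*19)*(-17) = ((-3 + 500)*19)*(-17) = (497*19)*(-17) = 9443*(-17) = -160531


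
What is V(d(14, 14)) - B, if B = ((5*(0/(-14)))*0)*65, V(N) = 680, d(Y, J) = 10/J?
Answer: 680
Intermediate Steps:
B = 0 (B = ((5*(0*(-1/14)))*0)*65 = ((5*0)*0)*65 = (0*0)*65 = 0*65 = 0)
V(d(14, 14)) - B = 680 - 1*0 = 680 + 0 = 680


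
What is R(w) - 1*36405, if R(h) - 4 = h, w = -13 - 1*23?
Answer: -36437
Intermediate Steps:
w = -36 (w = -13 - 23 = -36)
R(h) = 4 + h
R(w) - 1*36405 = (4 - 36) - 1*36405 = -32 - 36405 = -36437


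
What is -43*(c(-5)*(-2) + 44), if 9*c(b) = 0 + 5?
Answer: -16598/9 ≈ -1844.2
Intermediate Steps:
c(b) = 5/9 (c(b) = (0 + 5)/9 = (⅑)*5 = 5/9)
-43*(c(-5)*(-2) + 44) = -43*((5/9)*(-2) + 44) = -43*(-10/9 + 44) = -43*386/9 = -16598/9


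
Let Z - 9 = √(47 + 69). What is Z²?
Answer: 197 + 36*√29 ≈ 390.87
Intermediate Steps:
Z = 9 + 2*√29 (Z = 9 + √(47 + 69) = 9 + √116 = 9 + 2*√29 ≈ 19.770)
Z² = (9 + 2*√29)²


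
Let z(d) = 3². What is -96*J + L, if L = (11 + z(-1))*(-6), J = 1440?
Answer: -138360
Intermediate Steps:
z(d) = 9
L = -120 (L = (11 + 9)*(-6) = 20*(-6) = -120)
-96*J + L = -96*1440 - 120 = -138240 - 120 = -138360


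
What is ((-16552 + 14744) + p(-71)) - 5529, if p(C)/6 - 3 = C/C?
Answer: -7313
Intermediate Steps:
p(C) = 24 (p(C) = 18 + 6*(C/C) = 18 + 6*1 = 18 + 6 = 24)
((-16552 + 14744) + p(-71)) - 5529 = ((-16552 + 14744) + 24) - 5529 = (-1808 + 24) - 5529 = -1784 - 5529 = -7313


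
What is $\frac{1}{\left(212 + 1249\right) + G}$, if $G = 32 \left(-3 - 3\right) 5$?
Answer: $\frac{1}{501} \approx 0.001996$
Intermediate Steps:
$G = -960$ ($G = 32 \left(\left(-6\right) 5\right) = 32 \left(-30\right) = -960$)
$\frac{1}{\left(212 + 1249\right) + G} = \frac{1}{\left(212 + 1249\right) - 960} = \frac{1}{1461 - 960} = \frac{1}{501}$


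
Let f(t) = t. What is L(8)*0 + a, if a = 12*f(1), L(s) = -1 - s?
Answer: 12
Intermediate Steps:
a = 12 (a = 12*1 = 12)
L(8)*0 + a = (-1 - 1*8)*0 + 12 = (-1 - 8)*0 + 12 = -9*0 + 12 = 0 + 12 = 12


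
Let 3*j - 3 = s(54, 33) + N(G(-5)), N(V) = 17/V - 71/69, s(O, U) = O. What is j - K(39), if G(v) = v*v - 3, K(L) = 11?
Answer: 36043/4554 ≈ 7.9146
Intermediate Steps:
G(v) = -3 + v² (G(v) = v² - 3 = -3 + v²)
N(V) = -71/69 + 17/V (N(V) = 17/V - 71*1/69 = 17/V - 71/69 = -71/69 + 17/V)
j = 86137/4554 (j = 1 + (54 + (-71/69 + 17/(-3 + (-5)²)))/3 = 1 + (54 + (-71/69 + 17/(-3 + 25)))/3 = 1 + (54 + (-71/69 + 17/22))/3 = 1 + (54 - 389/1518)/3 = 1 + (⅓)*(81583/1518) = 1 + 81583/4554 = 86137/4554 ≈ 18.915)
j - K(39) = 86137/4554 - 1*11 = 86137/4554 - 11 = 36043/4554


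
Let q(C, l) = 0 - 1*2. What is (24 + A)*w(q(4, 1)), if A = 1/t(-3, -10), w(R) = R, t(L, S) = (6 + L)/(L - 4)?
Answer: -130/3 ≈ -43.333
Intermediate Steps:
t(L, S) = (6 + L)/(-4 + L)
q(C, l) = -2 (q(C, l) = 0 - 2 = -2)
A = -7/3 (A = 1/((6 - 3)/(-4 - 3)) = 1/(3/(-7)) = 1/(-1/7*3) = 1/(-3/7) = -7/3 ≈ -2.3333)
(24 + A)*w(q(4, 1)) = (24 - 7/3)*(-2) = (65/3)*(-2) = -130/3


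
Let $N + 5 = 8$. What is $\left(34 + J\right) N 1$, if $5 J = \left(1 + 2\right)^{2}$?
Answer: $\frac{537}{5} \approx 107.4$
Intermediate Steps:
$N = 3$ ($N = -5 + 8 = 3$)
$J = \frac{9}{5}$ ($J = \frac{\left(1 + 2\right)^{2}}{5} = \frac{3^{2}}{5} = \frac{1}{5} \cdot 9 = \frac{9}{5} \approx 1.8$)
$\left(34 + J\right) N 1 = \left(34 + \frac{9}{5}\right) 3 \cdot 1 = \frac{179}{5} \cdot 3 = \frac{537}{5}$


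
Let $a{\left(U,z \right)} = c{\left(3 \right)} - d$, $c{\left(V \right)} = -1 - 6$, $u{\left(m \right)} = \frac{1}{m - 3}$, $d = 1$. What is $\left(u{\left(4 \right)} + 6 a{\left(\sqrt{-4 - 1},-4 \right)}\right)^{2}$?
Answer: $2209$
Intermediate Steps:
$u{\left(m \right)} = \frac{1}{-3 + m}$
$c{\left(V \right)} = -7$ ($c{\left(V \right)} = -1 - 6 = -7$)
$a{\left(U,z \right)} = -8$ ($a{\left(U,z \right)} = -7 - 1 = -8$)
$\left(u{\left(4 \right)} + 6 a{\left(\sqrt{-4 - 1},-4 \right)}\right)^{2} = \left(\frac{1}{-3 + 4} + 6 \left(-8\right)\right)^{2} = \left(1^{-1} - 48\right)^{2} = \left(1 - 48\right)^{2} = \left(-47\right)^{2} = 2209$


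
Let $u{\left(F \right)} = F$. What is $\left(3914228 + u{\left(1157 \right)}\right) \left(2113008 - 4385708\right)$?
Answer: $-8898495489500$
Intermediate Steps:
$\left(3914228 + u{\left(1157 \right)}\right) \left(2113008 - 4385708\right) = \left(3914228 + 1157\right) \left(2113008 - 4385708\right) = 3915385 \left(-2272700\right) = -8898495489500$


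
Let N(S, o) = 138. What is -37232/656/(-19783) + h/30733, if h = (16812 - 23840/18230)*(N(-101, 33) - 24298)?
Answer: -8226635399316979/622507763749 ≈ -13215.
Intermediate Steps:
h = -740404750720/1823 (h = (16812 - 23840/18230)*(138 - 24298) = (16812 - 23840*1/18230)*(-24160) = (16812 - 2384/1823)*(-24160) = (30645892/1823)*(-24160) = -740404750720/1823 ≈ -4.0615e+8)
-37232/656/(-19783) + h/30733 = -37232/656/(-19783) - 740404750720/1823/30733 = -37232*1/656*(-1/19783) - 740404750720/1823*1/30733 = -2327/41*(-1/19783) - 740404750720/56026259 = 2327/811103 - 740404750720/56026259 = -8226635399316979/622507763749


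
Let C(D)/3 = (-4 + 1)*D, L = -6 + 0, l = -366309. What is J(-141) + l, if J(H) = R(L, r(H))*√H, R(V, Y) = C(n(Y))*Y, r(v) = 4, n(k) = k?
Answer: -366309 - 144*I*√141 ≈ -3.6631e+5 - 1709.9*I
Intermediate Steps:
L = -6
C(D) = -9*D (C(D) = 3*((-4 + 1)*D) = 3*(-3*D) = -9*D)
R(V, Y) = -9*Y² (R(V, Y) = (-9*Y)*Y = -9*Y²)
J(H) = -144*√H (J(H) = (-9*4²)*√H = (-9*16)*√H = -144*√H)
J(-141) + l = -144*I*√141 - 366309 = -366309 - 144*I*√141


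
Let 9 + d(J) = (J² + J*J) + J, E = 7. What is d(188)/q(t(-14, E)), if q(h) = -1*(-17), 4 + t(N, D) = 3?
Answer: 70867/17 ≈ 4168.6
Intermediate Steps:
d(J) = -9 + J + 2*J² (d(J) = -9 + ((J² + J*J) + J) = -9 + ((J² + J²) + J) = -9 + (2*J² + J) = -9 + (J + 2*J²) = -9 + J + 2*J²)
t(N, D) = -1 (t(N, D) = -4 + 3 = -1)
q(h) = 17
d(188)/q(t(-14, E)) = (-9 + 188 + 2*188²)/17 = (-9 + 188 + 2*35344)*(1/17) = (-9 + 188 + 70688)*(1/17) = 70867*(1/17) = 70867/17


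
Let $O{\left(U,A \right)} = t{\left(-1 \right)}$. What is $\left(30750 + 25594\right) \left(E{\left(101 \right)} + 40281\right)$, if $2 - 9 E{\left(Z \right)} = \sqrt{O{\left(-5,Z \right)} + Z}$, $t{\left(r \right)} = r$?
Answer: $\frac{20425883224}{9} \approx 2.2695 \cdot 10^{9}$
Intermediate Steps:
$O{\left(U,A \right)} = -1$
$E{\left(Z \right)} = \frac{2}{9} - \frac{\sqrt{-1 + Z}}{9}$
$\left(30750 + 25594\right) \left(E{\left(101 \right)} + 40281\right) = \left(30750 + 25594\right) \left(\left(\frac{2}{9} - \frac{\sqrt{-1 + 101}}{9}\right) + 40281\right) = 56344 \left(\left(\frac{2}{9} - \frac{\sqrt{100}}{9}\right) + 40281\right) = 56344 \left(\left(\frac{2}{9} - \frac{10}{9}\right) + 40281\right) = 56344 \left(- \frac{8}{9} + 40281\right) = 56344 \cdot \frac{362521}{9} = \frac{20425883224}{9}$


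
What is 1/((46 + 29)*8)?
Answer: 1/600 ≈ 0.0016667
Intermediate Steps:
1/((46 + 29)*8) = 1/(75*8) = 1/600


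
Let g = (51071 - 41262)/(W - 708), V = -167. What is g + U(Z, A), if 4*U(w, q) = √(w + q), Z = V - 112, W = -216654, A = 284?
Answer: -577/12786 + √5/4 ≈ 0.51389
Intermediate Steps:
g = -577/12786 (g = (51071 - 41262)/(-216654 - 708) = 9809/(-217362) = 9809*(-1/217362) = -577/12786 ≈ -0.045128)
Z = -279 (Z = -167 - 112 = -279)
U(w, q) = √(q + w)/4 (U(w, q) = √(w + q)/4 = √(q + w)/4)
g + U(Z, A) = -577/12786 + √(284 - 279)/4 = -577/12786 + √5/4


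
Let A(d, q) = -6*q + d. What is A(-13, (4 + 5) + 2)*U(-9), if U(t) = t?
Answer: 711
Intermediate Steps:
A(d, q) = d - 6*q
A(-13, (4 + 5) + 2)*U(-9) = (-13 - 6*((4 + 5) + 2))*(-9) = (-13 - 6*(9 + 2))*(-9) = (-13 - 6*11)*(-9) = (-13 - 66)*(-9) = -79*(-9) = 711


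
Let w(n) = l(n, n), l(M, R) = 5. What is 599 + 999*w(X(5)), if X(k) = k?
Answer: 5594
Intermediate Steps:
w(n) = 5
599 + 999*w(X(5)) = 599 + 999*5 = 599 + 4995 = 5594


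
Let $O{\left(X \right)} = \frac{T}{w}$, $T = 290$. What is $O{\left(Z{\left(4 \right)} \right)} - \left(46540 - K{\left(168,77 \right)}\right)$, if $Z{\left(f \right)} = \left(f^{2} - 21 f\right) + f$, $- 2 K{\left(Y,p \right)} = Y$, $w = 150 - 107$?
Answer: $- \frac{2004542}{43} \approx -46617.0$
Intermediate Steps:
$w = 43$
$K{\left(Y,p \right)} = - \frac{Y}{2}$
$Z{\left(f \right)} = f^{2} - 20 f$
$O{\left(X \right)} = \frac{290}{43}$
$O{\left(Z{\left(4 \right)} \right)} - \left(46540 - K{\left(168,77 \right)}\right) = \frac{290}{43} - \left(46540 - \left(- \frac{1}{2}\right) 168\right) = \frac{290}{43} - \left(46540 - -84\right) = \frac{290}{43} - \left(46540 + 84\right) = \frac{290}{43} - 46624 = - \frac{2004542}{43}$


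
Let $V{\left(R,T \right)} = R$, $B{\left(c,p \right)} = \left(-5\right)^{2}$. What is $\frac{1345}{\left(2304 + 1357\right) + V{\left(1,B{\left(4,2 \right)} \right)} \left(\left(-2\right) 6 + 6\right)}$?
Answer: $\frac{269}{731} \approx 0.36799$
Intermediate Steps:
$B{\left(c,p \right)} = 25$
$\frac{1345}{\left(2304 + 1357\right) + V{\left(1,B{\left(4,2 \right)} \right)} \left(\left(-2\right) 6 + 6\right)} = \frac{1345}{\left(2304 + 1357\right) + 1 \left(\left(-2\right) 6 + 6\right)} = \frac{1345}{3661 + 1 \left(-12 + 6\right)} = \frac{1345}{3661 + 1 \left(-6\right)} = \frac{1345}{3661 - 6} = \frac{1345}{3655} = 1345 \cdot \frac{1}{3655} = \frac{269}{731}$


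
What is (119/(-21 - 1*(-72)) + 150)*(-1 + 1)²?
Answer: 0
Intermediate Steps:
(119/(-21 - 1*(-72)) + 150)*(-1 + 1)² = (119/(-21 + 72) + 150)*0² = (119/51 + 150)*0 = (119*(1/51) + 150)*0 = (7/3 + 150)*0 = (457/3)*0 = 0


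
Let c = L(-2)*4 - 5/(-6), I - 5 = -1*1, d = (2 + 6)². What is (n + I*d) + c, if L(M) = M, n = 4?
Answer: 1517/6 ≈ 252.83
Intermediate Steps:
d = 64 (d = 8² = 64)
I = 4 (I = 5 - 1*1 = 5 - 1 = 4)
c = -43/6 (c = -2*4 - 5/(-6) = -8 - 5*(-⅙) = -8 + ⅚ = -43/6 ≈ -7.1667)
(n + I*d) + c = (4 + 4*64) - 43/6 = (4 + 256) - 43/6 = 260 - 43/6 = 1517/6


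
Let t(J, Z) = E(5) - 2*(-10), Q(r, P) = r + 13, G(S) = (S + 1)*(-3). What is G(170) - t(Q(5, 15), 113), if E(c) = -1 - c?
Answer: -527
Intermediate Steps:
G(S) = -3 - 3*S (G(S) = (1 + S)*(-3) = -3 - 3*S)
Q(r, P) = 13 + r
t(J, Z) = 14 (t(J, Z) = (-1 - 1*5) - 2*(-10) = (-1 - 5) - 1*(-20) = -6 + 20 = 14)
G(170) - t(Q(5, 15), 113) = (-3 - 3*170) - 1*14 = (-3 - 510) - 14 = -513 - 14 = -527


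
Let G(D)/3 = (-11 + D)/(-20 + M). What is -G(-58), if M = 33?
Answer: 207/13 ≈ 15.923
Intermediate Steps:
G(D) = -33/13 + 3*D/13 (G(D) = 3*((-11 + D)/(-20 + 33)) = 3*((-11 + D)/13) = 3*((-11 + D)*(1/13)) = 3*(-11/13 + D/13) = -33/13 + 3*D/13)
-G(-58) = -(-33/13 + (3/13)*(-58)) = -(-33/13 - 174/13) = -1*(-207/13) = 207/13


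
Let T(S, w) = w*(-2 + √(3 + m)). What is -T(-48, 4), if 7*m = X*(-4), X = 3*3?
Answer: 8 - 4*I*√105/7 ≈ 8.0 - 5.8554*I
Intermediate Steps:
X = 9
m = -36/7 (m = (9*(-4))/7 = (⅐)*(-36) = -36/7 ≈ -5.1429)
T(S, w) = w*(-2 + I*√105/7) (T(S, w) = w*(-2 + √(3 - 36/7)) = w*(-2 + √(-15/7)) = w*(-2 + I*√105/7))
-T(-48, 4) = -4*(-14 + I*√105)/7 = -(-8 + 4*I*√105/7) = 8 - 4*I*√105/7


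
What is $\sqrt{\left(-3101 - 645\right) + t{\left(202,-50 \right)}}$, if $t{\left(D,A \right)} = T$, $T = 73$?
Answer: $i \sqrt{3673} \approx 60.605 i$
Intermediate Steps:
$t{\left(D,A \right)} = 73$
$\sqrt{\left(-3101 - 645\right) + t{\left(202,-50 \right)}} = \sqrt{\left(-3101 - 645\right) + 73} = \sqrt{-3746 + 73} = \sqrt{-3673} = i \sqrt{3673}$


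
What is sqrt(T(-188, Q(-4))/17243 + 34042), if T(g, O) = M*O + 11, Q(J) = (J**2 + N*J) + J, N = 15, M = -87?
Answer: sqrt(10121475346499)/17243 ≈ 184.51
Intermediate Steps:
Q(J) = J**2 + 16*J (Q(J) = (J**2 + 15*J) + J = J**2 + 16*J)
T(g, O) = 11 - 87*O (T(g, O) = -87*O + 11 = 11 - 87*O)
sqrt(T(-188, Q(-4))/17243 + 34042) = sqrt((11 - (-348)*(16 - 4))/17243 + 34042) = sqrt((11 - (-348)*12)*(1/17243) + 34042) = sqrt((11 - 87*(-48))*(1/17243) + 34042) = sqrt((11 + 4176)*(1/17243) + 34042) = sqrt(4187*(1/17243) + 34042) = sqrt(4187/17243 + 34042) = sqrt(586990393/17243) = sqrt(10121475346499)/17243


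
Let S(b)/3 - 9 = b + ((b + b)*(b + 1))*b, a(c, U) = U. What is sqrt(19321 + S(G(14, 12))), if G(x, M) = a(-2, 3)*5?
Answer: sqrt(40993) ≈ 202.47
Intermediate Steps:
G(x, M) = 15 (G(x, M) = 3*5 = 15)
S(b) = 27 + 3*b + 6*b**2*(1 + b) (S(b) = 27 + 3*(b + ((b + b)*(b + 1))*b) = 27 + 3*(b + ((2*b)*(1 + b))*b) = 27 + 3*(b + (2*b*(1 + b))*b) = 27 + 3*(b + 2*b**2*(1 + b)) = 27 + (3*b + 6*b**2*(1 + b)) = 27 + 3*b + 6*b**2*(1 + b))
sqrt(19321 + S(G(14, 12))) = sqrt(19321 + (27 + 3*15 + 6*15**2 + 6*15**3)) = sqrt(19321 + (27 + 45 + 6*225 + 6*3375)) = sqrt(19321 + (27 + 45 + 1350 + 20250)) = sqrt(19321 + 21672) = sqrt(40993)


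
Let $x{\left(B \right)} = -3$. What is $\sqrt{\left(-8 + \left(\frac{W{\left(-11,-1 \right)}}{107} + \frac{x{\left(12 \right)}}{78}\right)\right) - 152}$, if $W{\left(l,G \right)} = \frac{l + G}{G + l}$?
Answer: $\frac{i \sqrt{1238549182}}{2782} \approx 12.65 i$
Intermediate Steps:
$W{\left(l,G \right)} = 1$ ($W{\left(l,G \right)} = \frac{G + l}{G + l} = 1$)
$\sqrt{\left(-8 + \left(\frac{W{\left(-11,-1 \right)}}{107} + \frac{x{\left(12 \right)}}{78}\right)\right) - 152} = \sqrt{\left(-8 + \left(1 \cdot \frac{1}{107} - \frac{3}{78}\right)\right) - 152} = \sqrt{\left(-8 + \left(1 \cdot \frac{1}{107} - \frac{1}{26}\right)\right) - 152} = \sqrt{\left(-8 + \left(\frac{1}{107} - \frac{1}{26}\right)\right) - 152} = \sqrt{\left(-8 - \frac{81}{2782}\right) - 152} = \sqrt{- \frac{22337}{2782} - 152} = \sqrt{- \frac{445201}{2782}} = \frac{i \sqrt{1238549182}}{2782}$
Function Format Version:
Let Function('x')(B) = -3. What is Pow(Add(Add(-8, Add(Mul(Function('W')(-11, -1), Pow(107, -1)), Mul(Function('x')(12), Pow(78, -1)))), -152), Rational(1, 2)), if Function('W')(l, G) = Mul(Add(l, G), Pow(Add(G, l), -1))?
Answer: Mul(Rational(1, 2782), I, Pow(1238549182, Rational(1, 2))) ≈ Mul(12.650, I)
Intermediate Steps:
Function('W')(l, G) = 1 (Function('W')(l, G) = Mul(Add(G, l), Pow(Add(G, l), -1)) = 1)
Pow(Add(Add(-8, Add(Mul(Function('W')(-11, -1), Pow(107, -1)), Mul(Function('x')(12), Pow(78, -1)))), -152), Rational(1, 2)) = Pow(Add(Add(-8, Add(Mul(1, Pow(107, -1)), Mul(-3, Pow(78, -1)))), -152), Rational(1, 2)) = Pow(Add(Add(-8, Add(Mul(1, Rational(1, 107)), Mul(-3, Rational(1, 78)))), -152), Rational(1, 2)) = Pow(Add(Add(-8, Add(Rational(1, 107), Rational(-1, 26))), -152), Rational(1, 2)) = Pow(Add(Add(-8, Rational(-81, 2782)), -152), Rational(1, 2)) = Pow(Add(Rational(-22337, 2782), -152), Rational(1, 2)) = Pow(Rational(-445201, 2782), Rational(1, 2)) = Mul(Rational(1, 2782), I, Pow(1238549182, Rational(1, 2)))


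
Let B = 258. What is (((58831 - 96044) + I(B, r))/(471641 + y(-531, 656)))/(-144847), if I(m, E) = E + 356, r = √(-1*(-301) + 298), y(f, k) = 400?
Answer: 36857/68373722727 - √599/68373722727 ≈ 5.3869e-7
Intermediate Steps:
r = √599 (r = √(301 + 298) = √599 ≈ 24.474)
I(m, E) = 356 + E
(((58831 - 96044) + I(B, r))/(471641 + y(-531, 656)))/(-144847) = (((58831 - 96044) + (356 + √599))/(471641 + 400))/(-144847) = ((-37213 + (356 + √599))/472041)*(-1/144847) = ((-36857 + √599)*(1/472041))*(-1/144847) = (-36857/472041 + √599/472041)*(-1/144847) = 36857/68373722727 - √599/68373722727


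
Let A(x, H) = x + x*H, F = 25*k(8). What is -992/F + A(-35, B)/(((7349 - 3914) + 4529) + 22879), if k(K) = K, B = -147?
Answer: -3696782/771075 ≈ -4.7943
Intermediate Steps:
F = 200 (F = 25*8 = 200)
A(x, H) = x + H*x
-992/F + A(-35, B)/(((7349 - 3914) + 4529) + 22879) = -992/200 + (-35*(1 - 147))/(((7349 - 3914) + 4529) + 22879) = -992*1/200 + (-35*(-146))/((3435 + 4529) + 22879) = -124/25 + 5110/(7964 + 22879) = -124/25 + 5110/30843 = -3696782/771075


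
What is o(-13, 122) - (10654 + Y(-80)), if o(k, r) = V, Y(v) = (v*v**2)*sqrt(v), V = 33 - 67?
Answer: -10688 + 2048000*I*sqrt(5) ≈ -10688.0 + 4.5795e+6*I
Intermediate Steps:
V = -34
Y(v) = v**(7/2) (Y(v) = v**3*sqrt(v) = v**(7/2))
o(k, r) = -34
o(-13, 122) - (10654 + Y(-80)) = -34 - (10654 + (-80)**(7/2)) = -34 - (10654 - 2048000*I*sqrt(5)) = -34 + (-10654 + 2048000*I*sqrt(5)) = -10688 + 2048000*I*sqrt(5)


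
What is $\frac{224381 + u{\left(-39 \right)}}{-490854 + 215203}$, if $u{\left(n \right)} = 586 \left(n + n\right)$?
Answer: $- \frac{178673}{275651} \approx -0.64819$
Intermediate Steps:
$u{\left(n \right)} = 1172 n$ ($u{\left(n \right)} = 586 \cdot 2 n = 1172 n$)
$\frac{224381 + u{\left(-39 \right)}}{-490854 + 215203} = \frac{224381 + 1172 \left(-39\right)}{-490854 + 215203} = \frac{224381 - 45708}{-275651} = 178673 \left(- \frac{1}{275651}\right) = - \frac{178673}{275651}$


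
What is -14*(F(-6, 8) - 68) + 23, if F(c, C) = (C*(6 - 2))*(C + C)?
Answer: -6193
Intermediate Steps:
F(c, C) = 8*C² (F(c, C) = (C*4)*(2*C) = (4*C)*(2*C) = 8*C²)
-14*(F(-6, 8) - 68) + 23 = -14*(8*8² - 68) + 23 = -14*(8*64 - 68) + 23 = -14*(512 - 68) + 23 = -14*444 + 23 = -6216 + 23 = -6193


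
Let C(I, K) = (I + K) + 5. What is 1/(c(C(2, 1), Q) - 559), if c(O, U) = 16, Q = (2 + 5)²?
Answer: -1/543 ≈ -0.0018416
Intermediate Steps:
C(I, K) = 5 + I + K
Q = 49 (Q = 7² = 49)
1/(c(C(2, 1), Q) - 559) = 1/(16 - 559) = 1/(-543) = -1/543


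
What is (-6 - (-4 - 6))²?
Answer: 16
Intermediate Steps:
(-6 - (-4 - 6))² = (-6 - 1*(-10))² = (-6 + 10)² = 4² = 16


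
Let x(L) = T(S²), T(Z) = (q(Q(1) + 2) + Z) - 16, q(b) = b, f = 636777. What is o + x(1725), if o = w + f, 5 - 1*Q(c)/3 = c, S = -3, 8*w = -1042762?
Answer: 2025755/4 ≈ 5.0644e+5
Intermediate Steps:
w = -521381/4 (w = (⅛)*(-1042762) = -521381/4 ≈ -1.3035e+5)
Q(c) = 15 - 3*c
o = 2025727/4 (o = -521381/4 + 636777 = 2025727/4 ≈ 5.0643e+5)
T(Z) = -2 + Z (T(Z) = (((15 - 3*1) + 2) + Z) - 16 = (((15 - 3) + 2) + Z) - 16 = ((12 + 2) + Z) - 16 = (14 + Z) - 16 = -2 + Z)
x(L) = 7 (x(L) = -2 + (-3)² = -2 + 9 = 7)
o + x(1725) = 2025727/4 + 7 = 2025755/4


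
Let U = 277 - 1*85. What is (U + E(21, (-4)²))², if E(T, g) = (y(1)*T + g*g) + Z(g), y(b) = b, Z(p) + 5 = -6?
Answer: 209764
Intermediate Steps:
Z(p) = -11 (Z(p) = -5 - 6 = -11)
E(T, g) = -11 + T + g² (E(T, g) = (1*T + g*g) - 11 = (T + g²) - 11 = -11 + T + g²)
U = 192 (U = 277 - 85 = 192)
(U + E(21, (-4)²))² = (192 + (-11 + 21 + ((-4)²)²))² = (192 + (-11 + 21 + 16²))² = (192 + (-11 + 21 + 256))² = (192 + 266)² = 458² = 209764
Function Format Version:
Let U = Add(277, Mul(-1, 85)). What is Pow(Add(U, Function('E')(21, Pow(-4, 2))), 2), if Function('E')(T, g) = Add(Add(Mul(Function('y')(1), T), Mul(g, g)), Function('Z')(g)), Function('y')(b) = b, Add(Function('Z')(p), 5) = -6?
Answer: 209764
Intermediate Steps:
Function('Z')(p) = -11 (Function('Z')(p) = Add(-5, -6) = -11)
Function('E')(T, g) = Add(-11, T, Pow(g, 2)) (Function('E')(T, g) = Add(Add(Mul(1, T), Mul(g, g)), -11) = Add(Add(T, Pow(g, 2)), -11) = Add(-11, T, Pow(g, 2)))
U = 192 (U = Add(277, -85) = 192)
Pow(Add(U, Function('E')(21, Pow(-4, 2))), 2) = Pow(Add(192, Add(-11, 21, Pow(Pow(-4, 2), 2))), 2) = Pow(Add(192, Add(-11, 21, Pow(16, 2))), 2) = Pow(Add(192, Add(-11, 21, 256)), 2) = Pow(Add(192, 266), 2) = Pow(458, 2) = 209764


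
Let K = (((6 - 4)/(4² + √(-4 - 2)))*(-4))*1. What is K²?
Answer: 4000/17161 - 512*I*√6/17161 ≈ 0.23309 - 0.073081*I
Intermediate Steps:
K = -8/(16 + I*√6) (K = ((2/(16 + √(-6)))*(-4))*1 = ((2/(16 + I*√6))*(-4))*1 = -8/(16 + I*√6)*1 = -8/(16 + I*√6) ≈ -0.48855 + 0.074794*I)
K² = (-64/131 + 4*I*√6/131)²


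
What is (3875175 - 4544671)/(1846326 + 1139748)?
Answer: -334748/1493037 ≈ -0.22421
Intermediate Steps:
(3875175 - 4544671)/(1846326 + 1139748) = -669496/2986074 = -669496*1/2986074 = -334748/1493037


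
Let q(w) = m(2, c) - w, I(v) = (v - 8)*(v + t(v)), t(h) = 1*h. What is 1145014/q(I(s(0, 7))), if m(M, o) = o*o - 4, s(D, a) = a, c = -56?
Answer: 44039/121 ≈ 363.96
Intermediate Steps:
t(h) = h
m(M, o) = -4 + o² (m(M, o) = o² - 4 = -4 + o²)
I(v) = 2*v*(-8 + v) (I(v) = (v - 8)*(v + v) = (-8 + v)*(2*v) = 2*v*(-8 + v))
q(w) = 3132 - w (q(w) = (-4 + (-56)²) - w = (-4 + 3136) - w = 3132 - w)
1145014/q(I(s(0, 7))) = 1145014/(3132 - 2*7*(-8 + 7)) = 1145014/(3132 - 2*7*(-1)) = 1145014/(3132 - 1*(-14)) = 1145014/(3132 + 14) = 1145014/3146 = 1145014*(1/3146) = 44039/121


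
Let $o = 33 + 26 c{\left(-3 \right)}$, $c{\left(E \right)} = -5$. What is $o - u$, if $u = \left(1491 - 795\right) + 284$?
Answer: $-1077$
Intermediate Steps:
$u = 980$ ($u = 696 + 284 = 980$)
$o = -97$ ($o = 33 + 26 \left(-5\right) = 33 - 130 = -97$)
$o - u = -97 - 980 = -1077$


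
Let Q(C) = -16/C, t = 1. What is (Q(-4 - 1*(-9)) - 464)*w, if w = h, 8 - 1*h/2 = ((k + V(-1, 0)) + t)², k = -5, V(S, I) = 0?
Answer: 37376/5 ≈ 7475.2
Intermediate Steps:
h = -16 (h = 16 - 2*((-5 + 0) + 1)² = 16 - 2*(-5 + 1)² = 16 - 2*(-4)² = 16 - 2*16 = 16 - 32 = -16)
w = -16
(Q(-4 - 1*(-9)) - 464)*w = (-16/(-4 - 1*(-9)) - 464)*(-16) = (-16/(-4 + 9) - 464)*(-16) = (-16/5 - 464)*(-16) = -2336/5*(-16) = 37376/5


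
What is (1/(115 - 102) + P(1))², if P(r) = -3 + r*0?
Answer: 1444/169 ≈ 8.5444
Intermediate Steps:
P(r) = -3 (P(r) = -3 + 0 = -3)
(1/(115 - 102) + P(1))² = (1/(115 - 102) - 3)² = (1/13 - 3)² = (-38/13)² = 1444/169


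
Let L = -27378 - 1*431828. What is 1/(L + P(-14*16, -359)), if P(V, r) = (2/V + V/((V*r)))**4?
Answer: -2613664776097693696/1200210547172668317936095 ≈ -2.1777e-6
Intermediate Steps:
L = -459206 (L = -27378 - 431828 = -459206)
P(V, r) = (1/r + 2/V)**4 (P(V, r) = (2/V + V*(1/(V*r)))**4 = (2/V + 1/r)**4 = (1/r + 2/V)**4)
1/(L + P(-14*16, -359)) = 1/(-459206 + (-14*16 + 2*(-359))**4/((-14*16)**4*(-359)**4)) = 1/(-459206 + (1/16610312161)*(-224 - 718)**4/(-224)**4) = 1/(-459206 + (1/2517630976)*(1/16610312161)*(-942)**4) = 1/(-459206 + (1/2517630976)*(1/16610312161)*787414868496) = 1/(-459206 + 49213429281/2613664776097693696) = 1/(-1200210547172668317936095/2613664776097693696) = -2613664776097693696/1200210547172668317936095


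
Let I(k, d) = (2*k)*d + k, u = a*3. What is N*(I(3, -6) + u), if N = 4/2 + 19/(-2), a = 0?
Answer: 495/2 ≈ 247.50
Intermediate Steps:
u = 0 (u = 0*3 = 0)
I(k, d) = k + 2*d*k (I(k, d) = 2*d*k + k = k + 2*d*k)
N = -15/2 (N = 4*(½) + 19*(-½) = 2 - 19/2 = -15/2 ≈ -7.5000)
N*(I(3, -6) + u) = -15*(3*(1 + 2*(-6)) + 0)/2 = -15*(3*(1 - 12) + 0)/2 = -15*(3*(-11) + 0)/2 = -15*(-33 + 0)/2 = -15/2*(-33) = 495/2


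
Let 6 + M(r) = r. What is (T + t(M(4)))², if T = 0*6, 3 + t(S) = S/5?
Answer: 289/25 ≈ 11.560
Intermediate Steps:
M(r) = -6 + r
t(S) = -3 + S/5
T = 0
(T + t(M(4)))² = (0 + (-3 + (-6 + 4)/5))² = (0 + (-3 + (⅕)*(-2)))² = (0 + (-3 - ⅖))² = (0 - 17/5)² = (-17/5)² = 289/25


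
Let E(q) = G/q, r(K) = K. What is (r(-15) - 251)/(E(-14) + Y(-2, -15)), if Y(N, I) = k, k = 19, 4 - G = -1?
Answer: -3724/261 ≈ -14.268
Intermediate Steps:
G = 5 (G = 4 - 1*(-1) = 4 + 1 = 5)
Y(N, I) = 19
E(q) = 5/q
(r(-15) - 251)/(E(-14) + Y(-2, -15)) = (-15 - 251)/(5/(-14) + 19) = -266/(5*(-1/14) + 19) = -266/(-5/14 + 19) = -266/261/14 = -266*14/261 = -3724/261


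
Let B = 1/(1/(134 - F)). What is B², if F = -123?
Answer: 66049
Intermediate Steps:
B = 257 (B = 1/(1/(134 - 1*(-123))) = 1/(1/(134 + 123)) = 1/(1/257) = 257)
B² = 257² = 66049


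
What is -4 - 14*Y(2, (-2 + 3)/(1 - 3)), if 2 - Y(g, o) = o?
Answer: -39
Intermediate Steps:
Y(g, o) = 2 - o
-4 - 14*Y(2, (-2 + 3)/(1 - 3)) = -4 - 14*(2 - (-2 + 3)/(1 - 3)) = -4 - 14*(2 - 1/(-2)) = -4 - 14*(2 - (-1)/2) = -4 - 14*(2 - 1*(-½)) = -4 - 14*(2 + ½) = -4 - 14*5/2 = -4 - 35 = -39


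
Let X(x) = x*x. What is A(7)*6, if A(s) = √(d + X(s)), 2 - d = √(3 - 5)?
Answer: 6*√(51 - I*√2) ≈ 42.853 - 0.59403*I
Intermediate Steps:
d = 2 - I*√2 (d = 2 - √(3 - 5) = 2 - √(-2) = 2 - I*√2 ≈ 2.0 - 1.4142*I)
X(x) = x²
A(s) = √(2 + s² - I*√2) (A(s) = √((2 - I*√2) + s²) = √(2 + s² - I*√2))
A(7)*6 = √(2 + 7² - I*√2)*6 = √(2 + 49 - I*√2)*6 = √(51 - I*√2)*6 = 6*√(51 - I*√2)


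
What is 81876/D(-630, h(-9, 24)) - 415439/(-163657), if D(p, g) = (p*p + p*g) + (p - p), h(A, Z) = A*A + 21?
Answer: 12632600791/4536572040 ≈ 2.7846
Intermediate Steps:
h(A, Z) = 21 + A² (h(A, Z) = A² + 21 = 21 + A²)
D(p, g) = p² + g*p (D(p, g) = (p² + g*p) + 0 = p² + g*p)
81876/D(-630, h(-9, 24)) - 415439/(-163657) = 81876/((-630*((21 + (-9)²) - 630))) - 415439/(-163657) = 81876/((-630*((21 + 81) - 630))) - 415439*(-1/163657) = 81876/((-630*(102 - 630))) + 415439/163657 = 81876/((-630*(-528))) + 415439/163657 = 81876/332640 + 415439/163657 = 81876*(1/332640) + 415439/163657 = 6823/27720 + 415439/163657 = 12632600791/4536572040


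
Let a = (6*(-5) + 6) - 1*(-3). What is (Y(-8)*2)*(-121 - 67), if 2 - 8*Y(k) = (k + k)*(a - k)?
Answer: 9682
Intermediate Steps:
a = -21 (a = (-30 + 6) + 3 = -24 + 3 = -21)
Y(k) = ¼ - k*(-21 - k)/4 (Y(k) = ¼ - (k + k)*(-21 - k)/8 = ¼ - 2*k*(-21 - k)/8 = ¼ - k*(-21 - k)/4)
(Y(-8)*2)*(-121 - 67) = ((¼ + (¼)*(-8)² + (21/4)*(-8))*2)*(-121 - 67) = ((¼ + (¼)*64 - 42)*2)*(-188) = ((¼ + 16 - 42)*2)*(-188) = -103/4*2*(-188) = -103/2*(-188) = 9682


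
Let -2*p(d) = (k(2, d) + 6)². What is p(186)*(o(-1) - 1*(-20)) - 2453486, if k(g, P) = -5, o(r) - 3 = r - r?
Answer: -4906995/2 ≈ -2.4535e+6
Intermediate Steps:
o(r) = 3 (o(r) = 3 + (r - r) = 3 + 0 = 3)
p(d) = -½ (p(d) = -(-5 + 6)²/2 = -½*1² = -½*1 = -½)
p(186)*(o(-1) - 1*(-20)) - 2453486 = -(3 - 1*(-20))/2 - 2453486 = -(3 + 20)/2 - 2453486 = -½*23 - 2453486 = -23/2 - 2453486 = -4906995/2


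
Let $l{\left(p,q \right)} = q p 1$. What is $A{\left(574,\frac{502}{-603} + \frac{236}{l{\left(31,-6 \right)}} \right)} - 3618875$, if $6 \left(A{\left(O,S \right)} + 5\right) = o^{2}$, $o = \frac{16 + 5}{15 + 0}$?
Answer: $- \frac{542831951}{150} \approx -3.6189 \cdot 10^{6}$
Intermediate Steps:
$o = \frac{7}{5}$ ($o = \frac{21}{15} = 21 \cdot \frac{1}{15} = \frac{7}{5} \approx 1.4$)
$l{\left(p,q \right)} = p q$ ($l{\left(p,q \right)} = p q 1 = p q$)
$A{\left(O,S \right)} = - \frac{701}{150}$ ($A{\left(O,S \right)} = -5 + \frac{\left(\frac{7}{5}\right)^{2}}{6} = -5 + \frac{1}{6} \cdot \frac{49}{25} = -5 + \frac{49}{150} = - \frac{701}{150}$)
$A{\left(574,\frac{502}{-603} + \frac{236}{l{\left(31,-6 \right)}} \right)} - 3618875 = - \frac{701}{150} - 3618875 = - \frac{542831951}{150}$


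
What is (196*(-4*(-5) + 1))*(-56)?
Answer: -230496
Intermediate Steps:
(196*(-4*(-5) + 1))*(-56) = (196*(20 + 1))*(-56) = (196*21)*(-56) = 4116*(-56) = -230496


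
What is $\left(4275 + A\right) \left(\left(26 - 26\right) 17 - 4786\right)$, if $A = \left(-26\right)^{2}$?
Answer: $-23695486$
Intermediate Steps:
$A = 676$
$\left(4275 + A\right) \left(\left(26 - 26\right) 17 - 4786\right) = \left(4275 + 676\right) \left(\left(26 - 26\right) 17 - 4786\right) = 4951 \left(0 \cdot 17 - 4786\right) = 4951 \left(0 - 4786\right) = 4951 \left(-4786\right) = -23695486$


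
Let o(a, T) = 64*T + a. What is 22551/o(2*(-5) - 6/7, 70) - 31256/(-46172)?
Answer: 688865509/120370404 ≈ 5.7229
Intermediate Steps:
o(a, T) = a + 64*T
22551/o(2*(-5) - 6/7, 70) - 31256/(-46172) = 22551/((2*(-5) - 6/7) + 64*70) - 31256/(-46172) = 22551/((-10 - 6*⅐) + 4480) - 31256*(-1/46172) = 22551/((-10 - 6/7) + 4480) + 7814/11543 = 22551/(-76/7 + 4480) + 7814/11543 = 22551/(31284/7) + 7814/11543 = 22551*(7/31284) + 7814/11543 = 52619/10428 + 7814/11543 = 688865509/120370404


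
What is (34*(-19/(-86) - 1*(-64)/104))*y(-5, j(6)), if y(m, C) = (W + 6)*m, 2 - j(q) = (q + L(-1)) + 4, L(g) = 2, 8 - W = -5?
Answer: -1510025/559 ≈ -2701.3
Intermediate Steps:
W = 13 (W = 8 - 1*(-5) = 8 + 5 = 13)
j(q) = -4 - q (j(q) = 2 - ((q + 2) + 4) = 2 - ((2 + q) + 4) = 2 - (6 + q) = 2 + (-6 - q) = -4 - q)
y(m, C) = 19*m (y(m, C) = (13 + 6)*m = 19*m)
(34*(-19/(-86) - 1*(-64)/104))*y(-5, j(6)) = (34*(-19/(-86) - 1*(-64)/104))*(19*(-5)) = (34*(-19*(-1/86) + 64*(1/104)))*(-95) = (34*(19/86 + 8/13))*(-95) = (34*(935/1118))*(-95) = (15895/559)*(-95) = -1510025/559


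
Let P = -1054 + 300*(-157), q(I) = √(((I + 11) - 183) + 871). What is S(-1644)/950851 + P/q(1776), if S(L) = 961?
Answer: 961/950851 - 48154*√11/165 ≈ -967.93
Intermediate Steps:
q(I) = √(699 + I) (q(I) = √(((11 + I) - 183) + 871) = √((-172 + I) + 871) = √(699 + I))
P = -48154 (P = -1054 - 47100 = -48154)
S(-1644)/950851 + P/q(1776) = 961/950851 - 48154/√(699 + 1776) = 961*(1/950851) - 48154*√11/165 = 961/950851 - 48154*√11/165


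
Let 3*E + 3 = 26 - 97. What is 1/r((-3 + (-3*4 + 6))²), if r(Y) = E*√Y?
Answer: -1/222 ≈ -0.0045045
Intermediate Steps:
E = -74/3 (E = -1 + (26 - 97)/3 = -1 + (⅓)*(-71) = -1 - 71/3 = -74/3 ≈ -24.667)
r(Y) = -74*√Y/3
1/r((-3 + (-3*4 + 6))²) = 1/(-74*√((-3 + (-3*4 + 6))²)/3) = 1/(-74*√((-3 + (-12 + 6))²)/3) = 1/(-74*√((-3 - 6)²)/3) = 1/(-74*√((-9)²)/3) = 1/(-74*√81/3) = 1/(-74/3*9) = 1/(-222) = -1/222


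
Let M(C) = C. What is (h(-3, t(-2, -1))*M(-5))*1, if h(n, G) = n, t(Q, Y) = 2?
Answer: 15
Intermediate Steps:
(h(-3, t(-2, -1))*M(-5))*1 = -3*(-5)*1 = 15*1 = 15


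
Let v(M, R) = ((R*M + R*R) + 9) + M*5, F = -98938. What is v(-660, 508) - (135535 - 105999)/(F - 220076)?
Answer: -12841415281/159507 ≈ -80507.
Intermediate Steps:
v(M, R) = 9 + R**2 + 5*M + M*R (v(M, R) = ((M*R + R**2) + 9) + 5*M = ((R**2 + M*R) + 9) + 5*M = (9 + R**2 + M*R) + 5*M = 9 + R**2 + 5*M + M*R)
v(-660, 508) - (135535 - 105999)/(F - 220076) = (9 + 508**2 + 5*(-660) - 660*508) - (135535 - 105999)/(-98938 - 220076) = (9 + 258064 - 3300 - 335280) - 29536/(-319014) = -80507 - 29536*(-1)/319014 = -80507 - 1*(-14768/159507) = -80507 + 14768/159507 = -12841415281/159507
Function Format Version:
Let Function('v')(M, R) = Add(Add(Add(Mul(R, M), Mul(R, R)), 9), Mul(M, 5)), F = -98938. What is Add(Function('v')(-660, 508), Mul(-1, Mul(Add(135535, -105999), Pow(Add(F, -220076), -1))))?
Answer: Rational(-12841415281, 159507) ≈ -80507.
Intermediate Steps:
Function('v')(M, R) = Add(9, Pow(R, 2), Mul(5, M), Mul(M, R)) (Function('v')(M, R) = Add(Add(Add(Mul(M, R), Pow(R, 2)), 9), Mul(5, M)) = Add(Add(Add(Pow(R, 2), Mul(M, R)), 9), Mul(5, M)) = Add(Add(9, Pow(R, 2), Mul(M, R)), Mul(5, M)) = Add(9, Pow(R, 2), Mul(5, M), Mul(M, R)))
Add(Function('v')(-660, 508), Mul(-1, Mul(Add(135535, -105999), Pow(Add(F, -220076), -1)))) = Add(Add(9, Pow(508, 2), Mul(5, -660), Mul(-660, 508)), Mul(-1, Mul(Add(135535, -105999), Pow(Add(-98938, -220076), -1)))) = Add(Add(9, 258064, -3300, -335280), Mul(-1, Mul(29536, Pow(-319014, -1)))) = Add(-80507, Mul(-1, Mul(29536, Rational(-1, 319014)))) = Add(-80507, Mul(-1, Rational(-14768, 159507))) = Add(-80507, Rational(14768, 159507)) = Rational(-12841415281, 159507)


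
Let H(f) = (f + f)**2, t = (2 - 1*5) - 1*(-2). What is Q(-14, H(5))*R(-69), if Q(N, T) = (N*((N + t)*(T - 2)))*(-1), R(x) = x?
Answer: 1420020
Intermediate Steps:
t = -1 (t = (2 - 5) + 2 = -3 + 2 = -1)
H(f) = 4*f**2 (H(f) = (2*f)**2 = 4*f**2)
Q(N, T) = -N*(-1 + N)*(-2 + T) (Q(N, T) = (N*((N - 1)*(T - 2)))*(-1) = (N*((-1 + N)*(-2 + T)))*(-1) = (N*(-1 + N)*(-2 + T))*(-1) = -N*(-1 + N)*(-2 + T))
Q(-14, H(5))*R(-69) = -14*(-2 + 4*5**2 + 2*(-14) - 1*(-14)*4*5**2)*(-69) = -14*(-2 + 4*25 - 28 - 1*(-14)*4*25)*(-69) = -14*(-2 + 100 - 28 - 1*(-14)*100)*(-69) = -14*(-2 + 100 - 28 + 1400)*(-69) = -14*1470*(-69) = -20580*(-69) = 1420020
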